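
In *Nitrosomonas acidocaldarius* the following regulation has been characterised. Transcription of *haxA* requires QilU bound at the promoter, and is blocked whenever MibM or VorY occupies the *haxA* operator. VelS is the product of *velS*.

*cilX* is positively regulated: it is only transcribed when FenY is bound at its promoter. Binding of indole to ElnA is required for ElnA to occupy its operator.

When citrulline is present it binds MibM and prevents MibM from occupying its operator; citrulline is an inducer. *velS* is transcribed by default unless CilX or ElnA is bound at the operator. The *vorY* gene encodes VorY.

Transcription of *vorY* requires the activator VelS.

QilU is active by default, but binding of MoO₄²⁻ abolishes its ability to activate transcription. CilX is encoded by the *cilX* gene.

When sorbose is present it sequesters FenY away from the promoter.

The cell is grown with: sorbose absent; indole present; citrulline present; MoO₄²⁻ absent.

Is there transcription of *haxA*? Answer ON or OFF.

MoO₄²⁻ is absent, so QilU is active.
Citrulline is present, so MibM is inactive.
Sorbose is absent, so FenY is active.
No repressor is bound and FenY is active, so *cilX* is transcribed.
So CilX is produced and active.
Indole is present, so ElnA is active.
With repressor CilX bound, *velS* is not transcribed.
So VelS is not produced.
Required activator VelS is absent, so *vorY* is not transcribed.
So VorY is not produced.
No repressor is bound and QilU is active, so *haxA* is transcribed.

ON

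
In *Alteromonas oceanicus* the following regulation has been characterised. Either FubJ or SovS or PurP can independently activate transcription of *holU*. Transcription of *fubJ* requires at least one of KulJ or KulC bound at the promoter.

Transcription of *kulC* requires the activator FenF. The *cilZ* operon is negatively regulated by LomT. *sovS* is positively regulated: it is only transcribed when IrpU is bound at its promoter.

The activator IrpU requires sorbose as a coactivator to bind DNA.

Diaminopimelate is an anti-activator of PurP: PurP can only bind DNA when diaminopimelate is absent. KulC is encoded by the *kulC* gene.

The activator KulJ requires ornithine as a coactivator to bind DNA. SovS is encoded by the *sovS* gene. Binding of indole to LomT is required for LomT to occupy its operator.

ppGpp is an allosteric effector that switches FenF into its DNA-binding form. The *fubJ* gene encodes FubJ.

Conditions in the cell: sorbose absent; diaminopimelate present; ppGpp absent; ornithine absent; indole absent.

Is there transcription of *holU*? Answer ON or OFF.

Ornithine is absent, so KulJ is inactive.
ppGpp is absent, so FenF is inactive.
Required activator FenF is absent, so *kulC* is not transcribed.
So KulC is not produced.
No activator is available at the *fubJ* promoter, so *fubJ* is not transcribed.
So FubJ is not produced.
Sorbose is absent, so IrpU is inactive.
Required activator IrpU is absent, so *sovS* is not transcribed.
So SovS is not produced.
Diaminopimelate is present, so PurP is inactive.
No activator is available at the *holU* promoter, so *holU* is not transcribed.

OFF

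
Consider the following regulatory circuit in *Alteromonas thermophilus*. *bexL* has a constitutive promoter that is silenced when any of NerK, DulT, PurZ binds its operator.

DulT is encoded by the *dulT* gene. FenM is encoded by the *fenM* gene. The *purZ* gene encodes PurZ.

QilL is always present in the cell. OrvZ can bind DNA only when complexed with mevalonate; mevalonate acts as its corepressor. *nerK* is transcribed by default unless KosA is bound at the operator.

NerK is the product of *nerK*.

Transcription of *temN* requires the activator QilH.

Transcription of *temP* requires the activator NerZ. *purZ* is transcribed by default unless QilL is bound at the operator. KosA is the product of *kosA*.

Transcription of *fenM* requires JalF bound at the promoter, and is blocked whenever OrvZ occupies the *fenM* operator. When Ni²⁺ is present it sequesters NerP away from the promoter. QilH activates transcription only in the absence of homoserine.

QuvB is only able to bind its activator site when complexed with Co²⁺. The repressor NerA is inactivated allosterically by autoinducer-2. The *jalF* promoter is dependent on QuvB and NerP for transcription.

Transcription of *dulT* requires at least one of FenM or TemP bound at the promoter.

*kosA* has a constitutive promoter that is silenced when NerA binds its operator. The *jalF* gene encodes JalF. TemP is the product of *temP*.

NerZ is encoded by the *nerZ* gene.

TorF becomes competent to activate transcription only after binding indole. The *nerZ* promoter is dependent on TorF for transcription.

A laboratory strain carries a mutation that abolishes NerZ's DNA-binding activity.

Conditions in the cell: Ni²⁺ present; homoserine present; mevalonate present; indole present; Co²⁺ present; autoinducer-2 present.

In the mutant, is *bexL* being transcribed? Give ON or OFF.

Autoinducer-2 is present, so NerA is inactive.
With no repressor bound, *kosA* is transcribed.
So KosA is produced and active.
With repressor KosA bound, *nerK* is not transcribed.
So NerK is not produced.
Mevalonate is present, so OrvZ is active.
Co²⁺ is present, so QuvB is active.
Ni²⁺ is present, so NerP is inactive.
Required activator NerP is absent, so *jalF* is not transcribed.
So JalF is not produced.
With repressor OrvZ bound, *fenM* is not transcribed.
So FenM is not produced.
NerZ is non-functional in this strain, so it has no effect.
Required activator NerZ is absent, so *temP* is not transcribed.
So TemP is not produced.
No activator is available at the *dulT* promoter, so *dulT* is not transcribed.
So DulT is not produced.
QilL is produced constitutively and is active.
With repressor QilL bound, *purZ* is not transcribed.
So PurZ is not produced.
With no repressor bound, *bexL* is transcribed.

ON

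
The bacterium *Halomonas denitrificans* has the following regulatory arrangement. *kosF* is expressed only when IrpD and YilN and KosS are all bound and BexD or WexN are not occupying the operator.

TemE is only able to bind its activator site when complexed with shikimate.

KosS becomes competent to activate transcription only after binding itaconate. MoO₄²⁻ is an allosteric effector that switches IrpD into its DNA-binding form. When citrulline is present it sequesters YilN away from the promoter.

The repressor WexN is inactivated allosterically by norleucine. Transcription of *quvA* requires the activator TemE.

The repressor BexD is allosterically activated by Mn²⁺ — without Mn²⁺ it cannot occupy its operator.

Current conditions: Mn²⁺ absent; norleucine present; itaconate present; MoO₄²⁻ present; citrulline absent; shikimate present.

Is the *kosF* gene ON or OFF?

ON

MoO₄²⁻ is present, so IrpD is active.
Citrulline is absent, so YilN is active.
Itaconate is present, so KosS is active.
Mn²⁺ is absent, so BexD is inactive.
Norleucine is present, so WexN is inactive.
No repressor is bound and IrpD and YilN and KosS are active, so *kosF* is transcribed.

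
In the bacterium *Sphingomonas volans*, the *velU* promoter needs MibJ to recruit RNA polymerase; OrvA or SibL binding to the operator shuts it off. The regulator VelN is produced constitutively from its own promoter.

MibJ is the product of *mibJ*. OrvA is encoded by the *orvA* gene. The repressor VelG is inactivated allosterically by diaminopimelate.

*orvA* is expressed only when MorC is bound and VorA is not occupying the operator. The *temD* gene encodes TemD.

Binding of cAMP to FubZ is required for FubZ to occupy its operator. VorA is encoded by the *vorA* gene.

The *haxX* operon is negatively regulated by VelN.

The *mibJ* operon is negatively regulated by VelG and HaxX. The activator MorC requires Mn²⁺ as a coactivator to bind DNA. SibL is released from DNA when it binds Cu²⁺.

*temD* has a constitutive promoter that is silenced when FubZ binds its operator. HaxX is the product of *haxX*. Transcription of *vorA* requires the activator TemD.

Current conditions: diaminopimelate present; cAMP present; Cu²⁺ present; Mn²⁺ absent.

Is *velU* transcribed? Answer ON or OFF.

ON

cAMP is present, so FubZ is active.
With repressor FubZ bound, *temD* is not transcribed.
So TemD is not produced.
Required activator TemD is absent, so *vorA* is not transcribed.
So VorA is not produced.
Mn²⁺ is absent, so MorC is inactive.
Required activator MorC is absent, so *orvA* is not transcribed.
So OrvA is not produced.
Cu²⁺ is present, so SibL is inactive.
Diaminopimelate is present, so VelG is inactive.
VelN is produced constitutively and is active.
With repressor VelN bound, *haxX* is not transcribed.
So HaxX is not produced.
With no repressor bound, *mibJ* is transcribed.
So MibJ is produced and active.
No repressor is bound and MibJ is active, so *velU* is transcribed.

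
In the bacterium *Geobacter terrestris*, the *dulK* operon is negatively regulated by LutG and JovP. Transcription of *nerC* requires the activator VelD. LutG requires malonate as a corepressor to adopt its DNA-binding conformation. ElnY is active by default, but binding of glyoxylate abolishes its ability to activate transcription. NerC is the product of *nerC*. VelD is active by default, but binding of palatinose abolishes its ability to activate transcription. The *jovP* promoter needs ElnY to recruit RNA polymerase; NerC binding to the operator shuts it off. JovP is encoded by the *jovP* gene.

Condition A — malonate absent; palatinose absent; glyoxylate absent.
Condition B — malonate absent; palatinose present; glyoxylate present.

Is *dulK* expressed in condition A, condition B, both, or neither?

Condition A:
Malonate is absent, so LutG is inactive.
Palatinose is absent, so VelD is active.
No repressor is bound and VelD is active, so *nerC* is transcribed.
So NerC is produced and active.
Glyoxylate is absent, so ElnY is active.
With repressor NerC bound, *jovP* is not transcribed.
So JovP is not produced.
With no repressor bound, *dulK* is transcribed.
→ *dulK* is ON in A.
Condition B:
Malonate is absent, so LutG is inactive.
Palatinose is present, so VelD is inactive.
Required activator VelD is absent, so *nerC* is not transcribed.
So NerC is not produced.
Glyoxylate is present, so ElnY is inactive.
Required activator ElnY is absent, so *jovP* is not transcribed.
So JovP is not produced.
With no repressor bound, *dulK* is transcribed.
→ *dulK* is ON in B.

both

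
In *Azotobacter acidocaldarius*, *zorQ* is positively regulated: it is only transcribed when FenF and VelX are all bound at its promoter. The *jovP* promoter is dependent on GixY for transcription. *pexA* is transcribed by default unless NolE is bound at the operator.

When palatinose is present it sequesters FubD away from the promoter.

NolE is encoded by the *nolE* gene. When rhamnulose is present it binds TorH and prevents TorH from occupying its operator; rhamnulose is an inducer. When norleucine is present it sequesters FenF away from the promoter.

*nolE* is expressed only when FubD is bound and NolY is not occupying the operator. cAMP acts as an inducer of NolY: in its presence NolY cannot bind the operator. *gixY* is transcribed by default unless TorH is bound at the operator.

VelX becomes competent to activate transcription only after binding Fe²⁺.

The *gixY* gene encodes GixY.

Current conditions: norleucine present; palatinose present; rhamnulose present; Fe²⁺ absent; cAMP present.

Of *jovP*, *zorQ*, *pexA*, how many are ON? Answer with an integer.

2

Rhamnulose is present, so TorH is inactive.
With no repressor bound, *gixY* is transcribed.
So GixY is produced and active.
No repressor is bound and GixY is active, so *jovP* is transcribed.
→ *jovP* is ON.
Norleucine is present, so FenF is inactive.
Fe²⁺ is absent, so VelX is inactive.
Required activator FenF is absent, so *zorQ* is not transcribed.
→ *zorQ* is OFF.
cAMP is present, so NolY is inactive.
Palatinose is present, so FubD is inactive.
Required activator FubD is absent, so *nolE* is not transcribed.
So NolE is not produced.
With no repressor bound, *pexA* is transcribed.
→ *pexA* is ON.
2 of the 3 genes are transcribed.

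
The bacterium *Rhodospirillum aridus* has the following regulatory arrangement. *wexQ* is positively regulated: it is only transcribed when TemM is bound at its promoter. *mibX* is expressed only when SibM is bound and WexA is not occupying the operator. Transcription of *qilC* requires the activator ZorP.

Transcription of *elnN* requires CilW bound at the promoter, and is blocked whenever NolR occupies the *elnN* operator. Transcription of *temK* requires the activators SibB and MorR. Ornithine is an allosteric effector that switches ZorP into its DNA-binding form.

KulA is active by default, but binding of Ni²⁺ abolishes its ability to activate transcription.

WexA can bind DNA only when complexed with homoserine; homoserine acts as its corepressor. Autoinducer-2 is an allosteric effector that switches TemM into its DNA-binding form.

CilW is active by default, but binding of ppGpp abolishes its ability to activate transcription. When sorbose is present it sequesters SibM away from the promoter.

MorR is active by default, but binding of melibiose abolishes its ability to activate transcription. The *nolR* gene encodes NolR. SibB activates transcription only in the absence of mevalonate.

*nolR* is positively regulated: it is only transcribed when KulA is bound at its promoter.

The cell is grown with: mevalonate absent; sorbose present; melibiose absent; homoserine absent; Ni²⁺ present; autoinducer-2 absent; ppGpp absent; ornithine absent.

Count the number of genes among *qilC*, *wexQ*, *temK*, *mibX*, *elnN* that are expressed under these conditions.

Ornithine is absent, so ZorP is inactive.
Required activator ZorP is absent, so *qilC* is not transcribed.
→ *qilC* is OFF.
Autoinducer-2 is absent, so TemM is inactive.
Required activator TemM is absent, so *wexQ* is not transcribed.
→ *wexQ* is OFF.
Mevalonate is absent, so SibB is active.
Melibiose is absent, so MorR is active.
No repressor is bound and SibB and MorR are active, so *temK* is transcribed.
→ *temK* is ON.
Sorbose is present, so SibM is inactive.
Homoserine is absent, so WexA is inactive.
Required activator SibM is absent, so *mibX* is not transcribed.
→ *mibX* is OFF.
Ni²⁺ is present, so KulA is inactive.
Required activator KulA is absent, so *nolR* is not transcribed.
So NolR is not produced.
ppGpp is absent, so CilW is active.
No repressor is bound and CilW is active, so *elnN* is transcribed.
→ *elnN* is ON.
2 of the 5 genes are transcribed.

2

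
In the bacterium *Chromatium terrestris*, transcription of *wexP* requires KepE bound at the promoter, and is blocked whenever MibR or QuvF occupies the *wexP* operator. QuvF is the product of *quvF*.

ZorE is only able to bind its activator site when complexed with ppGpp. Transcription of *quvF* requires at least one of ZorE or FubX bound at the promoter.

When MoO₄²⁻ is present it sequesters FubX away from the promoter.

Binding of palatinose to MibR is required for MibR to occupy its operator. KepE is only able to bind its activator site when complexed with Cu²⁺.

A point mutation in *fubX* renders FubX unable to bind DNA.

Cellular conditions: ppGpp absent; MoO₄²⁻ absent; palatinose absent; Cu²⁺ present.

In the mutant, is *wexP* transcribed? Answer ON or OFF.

Cu²⁺ is present, so KepE is active.
Palatinose is absent, so MibR is inactive.
ppGpp is absent, so ZorE is inactive.
FubX is non-functional in this strain, so it has no effect.
No activator is available at the *quvF* promoter, so *quvF* is not transcribed.
So QuvF is not produced.
No repressor is bound and KepE is active, so *wexP* is transcribed.

ON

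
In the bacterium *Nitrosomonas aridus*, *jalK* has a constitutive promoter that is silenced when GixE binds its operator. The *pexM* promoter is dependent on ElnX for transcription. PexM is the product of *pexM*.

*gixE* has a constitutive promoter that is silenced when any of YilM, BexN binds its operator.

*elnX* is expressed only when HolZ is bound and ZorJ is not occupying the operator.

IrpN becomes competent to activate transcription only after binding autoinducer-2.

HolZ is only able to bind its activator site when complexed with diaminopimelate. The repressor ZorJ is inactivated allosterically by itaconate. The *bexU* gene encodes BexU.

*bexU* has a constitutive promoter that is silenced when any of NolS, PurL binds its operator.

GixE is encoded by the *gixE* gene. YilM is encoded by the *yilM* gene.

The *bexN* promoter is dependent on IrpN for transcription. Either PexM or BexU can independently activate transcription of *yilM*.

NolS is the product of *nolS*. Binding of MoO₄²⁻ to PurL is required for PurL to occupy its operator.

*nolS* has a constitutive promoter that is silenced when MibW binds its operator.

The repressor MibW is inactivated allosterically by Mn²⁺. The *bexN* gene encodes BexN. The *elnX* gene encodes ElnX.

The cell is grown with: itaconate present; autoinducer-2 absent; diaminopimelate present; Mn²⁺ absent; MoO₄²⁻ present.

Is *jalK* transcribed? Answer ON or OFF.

ON

Itaconate is present, so ZorJ is inactive.
Diaminopimelate is present, so HolZ is active.
No repressor is bound and HolZ is active, so *elnX* is transcribed.
So ElnX is produced and active.
No repressor is bound and ElnX is active, so *pexM* is transcribed.
So PexM is produced and active.
Mn²⁺ is absent, so MibW is active.
With repressor MibW bound, *nolS* is not transcribed.
So NolS is not produced.
MoO₄²⁻ is present, so PurL is active.
With repressor PurL bound, *bexU* is not transcribed.
So BexU is not produced.
Activator PexM is present, so *yilM* is transcribed.
So YilM is produced and active.
Autoinducer-2 is absent, so IrpN is inactive.
Required activator IrpN is absent, so *bexN* is not transcribed.
So BexN is not produced.
With repressor YilM bound, *gixE* is not transcribed.
So GixE is not produced.
With no repressor bound, *jalK* is transcribed.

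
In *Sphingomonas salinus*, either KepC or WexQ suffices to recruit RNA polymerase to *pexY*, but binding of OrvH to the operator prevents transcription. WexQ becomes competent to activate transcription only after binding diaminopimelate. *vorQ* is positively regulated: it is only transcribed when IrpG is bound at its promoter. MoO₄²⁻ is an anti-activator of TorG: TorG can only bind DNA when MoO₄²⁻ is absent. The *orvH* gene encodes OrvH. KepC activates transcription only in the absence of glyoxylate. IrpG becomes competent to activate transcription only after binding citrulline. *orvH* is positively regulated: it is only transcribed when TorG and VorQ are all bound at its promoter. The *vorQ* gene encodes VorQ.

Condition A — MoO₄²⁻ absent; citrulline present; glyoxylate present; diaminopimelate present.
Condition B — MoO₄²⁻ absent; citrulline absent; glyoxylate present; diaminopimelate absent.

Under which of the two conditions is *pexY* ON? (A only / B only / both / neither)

neither

Condition A:
MoO₄²⁻ is absent, so TorG is active.
Citrulline is present, so IrpG is active.
No repressor is bound and IrpG is active, so *vorQ* is transcribed.
So VorQ is produced and active.
No repressor is bound and TorG and VorQ are active, so *orvH* is transcribed.
So OrvH is produced and active.
Glyoxylate is present, so KepC is inactive.
Diaminopimelate is present, so WexQ is active.
With repressor OrvH bound, *pexY* is not transcribed.
→ *pexY* is OFF in A.
Condition B:
MoO₄²⁻ is absent, so TorG is active.
Citrulline is absent, so IrpG is inactive.
Required activator IrpG is absent, so *vorQ* is not transcribed.
So VorQ is not produced.
Required activator VorQ is absent, so *orvH* is not transcribed.
So OrvH is not produced.
Glyoxylate is present, so KepC is inactive.
Diaminopimelate is absent, so WexQ is inactive.
No activator is available at the *pexY* promoter, so *pexY* is not transcribed.
→ *pexY* is OFF in B.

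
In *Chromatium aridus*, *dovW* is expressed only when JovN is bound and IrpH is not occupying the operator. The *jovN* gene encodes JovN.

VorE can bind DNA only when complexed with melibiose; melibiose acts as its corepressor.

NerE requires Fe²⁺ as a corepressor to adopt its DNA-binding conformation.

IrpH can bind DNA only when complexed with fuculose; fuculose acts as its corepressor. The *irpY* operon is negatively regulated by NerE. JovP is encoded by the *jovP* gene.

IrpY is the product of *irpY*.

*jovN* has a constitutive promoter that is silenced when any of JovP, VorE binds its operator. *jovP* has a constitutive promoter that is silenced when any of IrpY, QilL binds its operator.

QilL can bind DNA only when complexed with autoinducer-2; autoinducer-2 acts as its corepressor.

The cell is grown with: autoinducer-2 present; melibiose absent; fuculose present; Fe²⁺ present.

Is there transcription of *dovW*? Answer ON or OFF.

Fe²⁺ is present, so NerE is active.
With repressor NerE bound, *irpY* is not transcribed.
So IrpY is not produced.
Autoinducer-2 is present, so QilL is active.
With repressor QilL bound, *jovP* is not transcribed.
So JovP is not produced.
Melibiose is absent, so VorE is inactive.
With no repressor bound, *jovN* is transcribed.
So JovN is produced and active.
Fuculose is present, so IrpH is active.
With repressor IrpH bound, *dovW* is not transcribed.

OFF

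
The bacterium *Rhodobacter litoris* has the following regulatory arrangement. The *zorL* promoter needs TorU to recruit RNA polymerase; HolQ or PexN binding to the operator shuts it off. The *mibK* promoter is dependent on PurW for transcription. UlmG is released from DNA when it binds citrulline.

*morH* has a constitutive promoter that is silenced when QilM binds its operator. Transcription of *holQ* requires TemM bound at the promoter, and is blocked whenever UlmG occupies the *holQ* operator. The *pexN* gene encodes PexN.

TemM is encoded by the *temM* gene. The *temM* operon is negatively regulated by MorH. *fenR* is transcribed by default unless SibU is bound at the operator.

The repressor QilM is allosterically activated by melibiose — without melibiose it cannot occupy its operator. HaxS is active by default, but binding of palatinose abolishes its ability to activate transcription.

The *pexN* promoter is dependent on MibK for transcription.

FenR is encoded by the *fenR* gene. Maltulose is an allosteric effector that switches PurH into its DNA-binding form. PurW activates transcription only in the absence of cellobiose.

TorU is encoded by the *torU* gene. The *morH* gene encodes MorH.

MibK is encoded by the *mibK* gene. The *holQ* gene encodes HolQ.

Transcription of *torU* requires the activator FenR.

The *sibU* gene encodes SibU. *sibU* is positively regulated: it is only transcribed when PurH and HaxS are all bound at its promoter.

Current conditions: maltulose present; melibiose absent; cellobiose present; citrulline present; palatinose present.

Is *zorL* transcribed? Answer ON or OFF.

Maltulose is present, so PurH is active.
Palatinose is present, so HaxS is inactive.
Required activator HaxS is absent, so *sibU* is not transcribed.
So SibU is not produced.
With no repressor bound, *fenR* is transcribed.
So FenR is produced and active.
No repressor is bound and FenR is active, so *torU* is transcribed.
So TorU is produced and active.
Melibiose is absent, so QilM is inactive.
With no repressor bound, *morH* is transcribed.
So MorH is produced and active.
With repressor MorH bound, *temM* is not transcribed.
So TemM is not produced.
Citrulline is present, so UlmG is inactive.
Required activator TemM is absent, so *holQ* is not transcribed.
So HolQ is not produced.
Cellobiose is present, so PurW is inactive.
Required activator PurW is absent, so *mibK* is not transcribed.
So MibK is not produced.
Required activator MibK is absent, so *pexN* is not transcribed.
So PexN is not produced.
No repressor is bound and TorU is active, so *zorL* is transcribed.

ON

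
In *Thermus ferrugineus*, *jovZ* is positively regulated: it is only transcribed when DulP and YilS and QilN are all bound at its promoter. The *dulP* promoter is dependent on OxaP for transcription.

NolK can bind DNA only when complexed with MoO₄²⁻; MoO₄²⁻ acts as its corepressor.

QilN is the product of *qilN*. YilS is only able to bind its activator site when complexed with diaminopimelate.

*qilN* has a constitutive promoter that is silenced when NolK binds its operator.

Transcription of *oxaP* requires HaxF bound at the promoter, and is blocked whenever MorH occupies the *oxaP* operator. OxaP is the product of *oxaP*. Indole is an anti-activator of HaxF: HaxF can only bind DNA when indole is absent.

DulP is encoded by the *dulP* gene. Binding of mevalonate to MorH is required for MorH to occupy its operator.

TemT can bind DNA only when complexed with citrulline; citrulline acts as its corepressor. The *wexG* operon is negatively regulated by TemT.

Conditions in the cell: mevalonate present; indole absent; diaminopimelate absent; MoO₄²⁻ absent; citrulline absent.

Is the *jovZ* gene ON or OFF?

OFF

Indole is absent, so HaxF is active.
Mevalonate is present, so MorH is active.
With repressor MorH bound, *oxaP* is not transcribed.
So OxaP is not produced.
Required activator OxaP is absent, so *dulP* is not transcribed.
So DulP is not produced.
Diaminopimelate is absent, so YilS is inactive.
MoO₄²⁻ is absent, so NolK is inactive.
With no repressor bound, *qilN* is transcribed.
So QilN is produced and active.
Required activator DulP is absent, so *jovZ* is not transcribed.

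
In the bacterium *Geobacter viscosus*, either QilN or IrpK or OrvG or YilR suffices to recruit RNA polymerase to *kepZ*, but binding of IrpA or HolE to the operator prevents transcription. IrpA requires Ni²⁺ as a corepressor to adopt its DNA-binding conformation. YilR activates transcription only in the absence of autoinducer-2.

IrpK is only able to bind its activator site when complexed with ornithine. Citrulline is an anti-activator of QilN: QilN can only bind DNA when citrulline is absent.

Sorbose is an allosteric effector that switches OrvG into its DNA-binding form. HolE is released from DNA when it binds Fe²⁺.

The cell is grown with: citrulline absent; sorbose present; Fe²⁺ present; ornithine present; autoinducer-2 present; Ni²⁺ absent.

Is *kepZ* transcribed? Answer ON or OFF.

Citrulline is absent, so QilN is active.
Ornithine is present, so IrpK is active.
Sorbose is present, so OrvG is active.
Ni²⁺ is absent, so IrpA is inactive.
Autoinducer-2 is present, so YilR is inactive.
Fe²⁺ is present, so HolE is inactive.
Activator QilN is present, so *kepZ* is transcribed.

ON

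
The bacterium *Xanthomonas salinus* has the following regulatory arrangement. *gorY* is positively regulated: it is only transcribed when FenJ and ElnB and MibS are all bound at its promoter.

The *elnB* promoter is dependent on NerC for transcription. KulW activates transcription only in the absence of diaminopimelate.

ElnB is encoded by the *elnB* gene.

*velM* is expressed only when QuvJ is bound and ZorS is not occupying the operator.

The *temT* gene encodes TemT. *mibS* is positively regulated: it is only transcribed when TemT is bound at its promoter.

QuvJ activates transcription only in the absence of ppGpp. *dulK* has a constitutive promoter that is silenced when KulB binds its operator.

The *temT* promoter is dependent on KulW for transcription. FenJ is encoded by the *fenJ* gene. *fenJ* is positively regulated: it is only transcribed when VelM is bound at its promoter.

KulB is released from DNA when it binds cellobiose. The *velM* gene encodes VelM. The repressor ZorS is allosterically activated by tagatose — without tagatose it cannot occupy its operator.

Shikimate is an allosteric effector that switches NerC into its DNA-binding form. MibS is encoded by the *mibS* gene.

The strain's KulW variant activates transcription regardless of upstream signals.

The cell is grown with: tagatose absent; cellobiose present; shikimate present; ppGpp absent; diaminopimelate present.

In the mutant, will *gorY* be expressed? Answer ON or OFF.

ppGpp is absent, so QuvJ is active.
Tagatose is absent, so ZorS is inactive.
No repressor is bound and QuvJ is active, so *velM* is transcribed.
So VelM is produced and active.
No repressor is bound and VelM is active, so *fenJ* is transcribed.
So FenJ is produced and active.
Shikimate is present, so NerC is active.
No repressor is bound and NerC is active, so *elnB* is transcribed.
So ElnB is produced and active.
KulW is constitutively active in this strain.
No repressor is bound and KulW is active, so *temT* is transcribed.
So TemT is produced and active.
No repressor is bound and TemT is active, so *mibS* is transcribed.
So MibS is produced and active.
No repressor is bound and FenJ and ElnB and MibS are active, so *gorY* is transcribed.

ON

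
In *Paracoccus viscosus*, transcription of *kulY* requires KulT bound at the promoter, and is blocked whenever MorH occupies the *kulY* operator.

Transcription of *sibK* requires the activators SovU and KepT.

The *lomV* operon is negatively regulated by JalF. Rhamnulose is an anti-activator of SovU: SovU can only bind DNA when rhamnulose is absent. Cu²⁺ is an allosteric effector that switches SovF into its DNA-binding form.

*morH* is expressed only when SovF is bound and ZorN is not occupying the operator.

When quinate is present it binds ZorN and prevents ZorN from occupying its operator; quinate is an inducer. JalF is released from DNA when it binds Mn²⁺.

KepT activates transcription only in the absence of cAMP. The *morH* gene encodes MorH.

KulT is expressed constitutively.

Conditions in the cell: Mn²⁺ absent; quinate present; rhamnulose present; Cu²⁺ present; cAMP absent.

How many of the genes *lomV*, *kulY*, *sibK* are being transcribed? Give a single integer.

0

Mn²⁺ is absent, so JalF is active.
With repressor JalF bound, *lomV* is not transcribed.
→ *lomV* is OFF.
KulT is produced constitutively and is active.
Quinate is present, so ZorN is inactive.
Cu²⁺ is present, so SovF is active.
No repressor is bound and SovF is active, so *morH* is transcribed.
So MorH is produced and active.
With repressor MorH bound, *kulY* is not transcribed.
→ *kulY* is OFF.
Rhamnulose is present, so SovU is inactive.
cAMP is absent, so KepT is active.
Required activator SovU is absent, so *sibK* is not transcribed.
→ *sibK* is OFF.
0 of the 3 genes are transcribed.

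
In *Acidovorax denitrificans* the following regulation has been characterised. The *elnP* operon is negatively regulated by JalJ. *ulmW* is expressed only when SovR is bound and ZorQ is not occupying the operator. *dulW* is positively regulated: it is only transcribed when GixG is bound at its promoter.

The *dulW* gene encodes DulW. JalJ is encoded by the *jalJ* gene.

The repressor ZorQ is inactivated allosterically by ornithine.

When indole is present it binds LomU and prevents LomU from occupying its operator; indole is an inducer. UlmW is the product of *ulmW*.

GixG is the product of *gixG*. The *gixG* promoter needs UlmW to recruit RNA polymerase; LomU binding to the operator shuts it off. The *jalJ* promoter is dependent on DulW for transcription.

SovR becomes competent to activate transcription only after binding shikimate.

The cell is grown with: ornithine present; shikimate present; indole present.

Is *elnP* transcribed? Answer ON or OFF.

Ornithine is present, so ZorQ is inactive.
Shikimate is present, so SovR is active.
No repressor is bound and SovR is active, so *ulmW* is transcribed.
So UlmW is produced and active.
Indole is present, so LomU is inactive.
No repressor is bound and UlmW is active, so *gixG* is transcribed.
So GixG is produced and active.
No repressor is bound and GixG is active, so *dulW* is transcribed.
So DulW is produced and active.
No repressor is bound and DulW is active, so *jalJ* is transcribed.
So JalJ is produced and active.
With repressor JalJ bound, *elnP* is not transcribed.

OFF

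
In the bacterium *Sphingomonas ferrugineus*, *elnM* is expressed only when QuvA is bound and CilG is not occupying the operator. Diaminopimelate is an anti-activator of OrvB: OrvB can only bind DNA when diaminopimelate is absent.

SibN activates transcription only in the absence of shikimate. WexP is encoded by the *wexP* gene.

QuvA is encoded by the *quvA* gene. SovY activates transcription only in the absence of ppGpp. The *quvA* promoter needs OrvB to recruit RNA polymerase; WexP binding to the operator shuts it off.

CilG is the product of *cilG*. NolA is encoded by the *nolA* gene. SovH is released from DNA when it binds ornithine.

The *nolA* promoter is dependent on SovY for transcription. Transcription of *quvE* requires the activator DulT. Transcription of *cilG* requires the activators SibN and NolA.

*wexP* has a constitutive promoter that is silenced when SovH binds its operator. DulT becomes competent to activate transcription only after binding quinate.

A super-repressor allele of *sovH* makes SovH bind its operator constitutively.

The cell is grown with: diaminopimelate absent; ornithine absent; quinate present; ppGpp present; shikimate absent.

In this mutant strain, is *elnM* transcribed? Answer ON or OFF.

ON

Shikimate is absent, so SibN is active.
ppGpp is present, so SovY is inactive.
Required activator SovY is absent, so *nolA* is not transcribed.
So NolA is not produced.
Required activator NolA is absent, so *cilG* is not transcribed.
So CilG is not produced.
SovH is constitutively active in this strain.
With repressor SovH bound, *wexP* is not transcribed.
So WexP is not produced.
Diaminopimelate is absent, so OrvB is active.
No repressor is bound and OrvB is active, so *quvA* is transcribed.
So QuvA is produced and active.
No repressor is bound and QuvA is active, so *elnM* is transcribed.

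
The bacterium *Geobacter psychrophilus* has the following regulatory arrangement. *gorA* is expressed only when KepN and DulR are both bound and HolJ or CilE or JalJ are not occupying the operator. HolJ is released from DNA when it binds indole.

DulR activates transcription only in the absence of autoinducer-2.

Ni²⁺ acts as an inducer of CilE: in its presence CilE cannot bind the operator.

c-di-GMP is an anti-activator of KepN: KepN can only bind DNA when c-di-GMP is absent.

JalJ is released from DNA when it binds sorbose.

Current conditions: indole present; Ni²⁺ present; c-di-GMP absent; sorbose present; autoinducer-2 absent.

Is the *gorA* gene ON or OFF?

ON

c-di-GMP is absent, so KepN is active.
Indole is present, so HolJ is inactive.
Ni²⁺ is present, so CilE is inactive.
Autoinducer-2 is absent, so DulR is active.
Sorbose is present, so JalJ is inactive.
No repressor is bound and KepN and DulR are active, so *gorA* is transcribed.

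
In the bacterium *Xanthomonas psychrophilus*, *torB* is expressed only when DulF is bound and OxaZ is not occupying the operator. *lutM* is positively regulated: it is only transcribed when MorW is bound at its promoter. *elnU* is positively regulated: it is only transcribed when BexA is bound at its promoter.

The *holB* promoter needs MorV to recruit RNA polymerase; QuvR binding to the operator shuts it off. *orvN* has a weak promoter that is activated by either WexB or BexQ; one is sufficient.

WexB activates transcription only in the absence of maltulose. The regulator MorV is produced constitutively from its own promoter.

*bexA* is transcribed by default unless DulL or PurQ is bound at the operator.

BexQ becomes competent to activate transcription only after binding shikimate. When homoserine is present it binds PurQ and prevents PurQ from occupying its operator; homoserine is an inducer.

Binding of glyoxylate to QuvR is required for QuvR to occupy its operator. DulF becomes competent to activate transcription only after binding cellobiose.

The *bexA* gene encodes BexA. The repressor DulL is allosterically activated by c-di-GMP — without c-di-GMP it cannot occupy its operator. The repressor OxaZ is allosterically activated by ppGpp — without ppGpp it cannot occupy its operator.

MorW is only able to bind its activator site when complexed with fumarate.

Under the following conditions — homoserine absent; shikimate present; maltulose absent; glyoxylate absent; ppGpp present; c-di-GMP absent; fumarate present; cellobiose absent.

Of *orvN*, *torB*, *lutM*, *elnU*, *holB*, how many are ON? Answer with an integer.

Maltulose is absent, so WexB is active.
Shikimate is present, so BexQ is active.
Activator WexB is present, so *orvN* is transcribed.
→ *orvN* is ON.
ppGpp is present, so OxaZ is active.
Cellobiose is absent, so DulF is inactive.
With repressor OxaZ bound, *torB* is not transcribed.
→ *torB* is OFF.
Fumarate is present, so MorW is active.
No repressor is bound and MorW is active, so *lutM* is transcribed.
→ *lutM* is ON.
c-di-GMP is absent, so DulL is inactive.
Homoserine is absent, so PurQ is active.
With repressor PurQ bound, *bexA* is not transcribed.
So BexA is not produced.
Required activator BexA is absent, so *elnU* is not transcribed.
→ *elnU* is OFF.
Glyoxylate is absent, so QuvR is inactive.
MorV is produced constitutively and is active.
No repressor is bound and MorV is active, so *holB* is transcribed.
→ *holB* is ON.
3 of the 5 genes are transcribed.

3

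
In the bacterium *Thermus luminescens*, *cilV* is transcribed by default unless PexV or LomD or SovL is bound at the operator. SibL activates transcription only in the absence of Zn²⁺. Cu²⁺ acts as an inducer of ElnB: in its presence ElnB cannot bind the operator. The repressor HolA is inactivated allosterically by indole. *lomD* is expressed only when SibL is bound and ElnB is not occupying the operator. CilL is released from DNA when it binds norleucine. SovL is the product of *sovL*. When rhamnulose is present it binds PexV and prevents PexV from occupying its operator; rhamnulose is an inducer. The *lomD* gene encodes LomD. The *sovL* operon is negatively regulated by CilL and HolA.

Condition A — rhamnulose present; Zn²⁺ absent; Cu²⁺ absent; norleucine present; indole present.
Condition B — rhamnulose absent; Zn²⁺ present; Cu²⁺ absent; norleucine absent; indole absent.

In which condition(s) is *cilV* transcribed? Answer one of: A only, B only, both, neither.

neither

Condition A:
Rhamnulose is present, so PexV is inactive.
Zn²⁺ is absent, so SibL is active.
Cu²⁺ is absent, so ElnB is active.
With repressor ElnB bound, *lomD* is not transcribed.
So LomD is not produced.
Norleucine is present, so CilL is inactive.
Indole is present, so HolA is inactive.
With no repressor bound, *sovL* is transcribed.
So SovL is produced and active.
With repressor SovL bound, *cilV* is not transcribed.
→ *cilV* is OFF in A.
Condition B:
Rhamnulose is absent, so PexV is active.
Zn²⁺ is present, so SibL is inactive.
Cu²⁺ is absent, so ElnB is active.
With repressor ElnB bound, *lomD* is not transcribed.
So LomD is not produced.
Norleucine is absent, so CilL is active.
Indole is absent, so HolA is active.
With repressor CilL bound, *sovL* is not transcribed.
So SovL is not produced.
With repressor PexV bound, *cilV* is not transcribed.
→ *cilV* is OFF in B.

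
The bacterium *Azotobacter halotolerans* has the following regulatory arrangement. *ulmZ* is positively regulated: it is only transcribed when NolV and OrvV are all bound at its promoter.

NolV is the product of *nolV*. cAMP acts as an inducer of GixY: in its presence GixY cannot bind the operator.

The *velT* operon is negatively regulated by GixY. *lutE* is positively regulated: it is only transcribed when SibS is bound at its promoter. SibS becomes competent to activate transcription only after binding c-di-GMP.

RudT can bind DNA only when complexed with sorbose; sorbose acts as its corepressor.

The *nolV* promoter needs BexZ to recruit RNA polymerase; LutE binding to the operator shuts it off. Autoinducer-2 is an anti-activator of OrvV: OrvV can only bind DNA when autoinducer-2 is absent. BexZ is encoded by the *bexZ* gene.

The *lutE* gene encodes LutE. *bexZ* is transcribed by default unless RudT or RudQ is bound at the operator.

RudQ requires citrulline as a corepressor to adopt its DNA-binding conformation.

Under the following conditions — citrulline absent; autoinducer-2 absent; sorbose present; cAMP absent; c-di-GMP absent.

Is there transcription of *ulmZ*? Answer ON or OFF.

OFF

Sorbose is present, so RudT is active.
Citrulline is absent, so RudQ is inactive.
With repressor RudT bound, *bexZ* is not transcribed.
So BexZ is not produced.
c-di-GMP is absent, so SibS is inactive.
Required activator SibS is absent, so *lutE* is not transcribed.
So LutE is not produced.
Required activator BexZ is absent, so *nolV* is not transcribed.
So NolV is not produced.
Autoinducer-2 is absent, so OrvV is active.
Required activator NolV is absent, so *ulmZ* is not transcribed.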